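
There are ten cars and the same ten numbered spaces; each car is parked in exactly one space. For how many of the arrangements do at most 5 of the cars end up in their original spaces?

Sum C(10,i)·!(10-i) for i = 0..5:
  i=0: C(10,0)·!10 = 1·1334961 = 1334961
  i=1: C(10,1)·!9 = 10·133496 = 1334960
  i=2: C(10,2)·!8 = 45·14833 = 667485
  i=3: C(10,3)·!7 = 120·1854 = 222480
  i=4: C(10,4)·!6 = 210·265 = 55650
  i=5: C(10,5)·!5 = 252·44 = 11088
Total = 3626624.

3626624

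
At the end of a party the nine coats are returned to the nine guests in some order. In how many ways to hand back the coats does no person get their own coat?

By inclusion-exclusion, !9 = Σ (-1)^k · 9!/k! for k=0..9
= 9! - 9!/1! + 9!/2! - 9!/3! + 9!/4! - 9!/5! + 9!/6! - 9!/7! + 9!/8! - 9!/9!
= 362880 - 362880 + 181440 - 60480 + 15120 - 3024 + 504 - 72 + 9 - 1
= 133496

133496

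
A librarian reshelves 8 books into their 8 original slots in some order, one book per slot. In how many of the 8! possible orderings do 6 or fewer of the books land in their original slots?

40319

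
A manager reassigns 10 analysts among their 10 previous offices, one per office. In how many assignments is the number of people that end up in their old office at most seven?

Sum C(10,i)·!(10-i) for i = 0..7:
  i=0: C(10,0)·!10 = 1·1334961 = 1334961
  i=1: C(10,1)·!9 = 10·133496 = 1334960
  i=2: C(10,2)·!8 = 45·14833 = 667485
  i=3: C(10,3)·!7 = 120·1854 = 222480
  i=4: C(10,4)·!6 = 210·265 = 55650
  i=5: C(10,5)·!5 = 252·44 = 11088
  i=6: C(10,6)·!4 = 210·9 = 1890
  i=7: C(10,7)·!3 = 120·2 = 240
Total = 3628754.

3628754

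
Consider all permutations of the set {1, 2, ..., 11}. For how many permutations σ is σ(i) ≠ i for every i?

14684570

Use !n = n·!(n-1) + (-1)^n.
!11 = 11·1334961 - 1 = 14684570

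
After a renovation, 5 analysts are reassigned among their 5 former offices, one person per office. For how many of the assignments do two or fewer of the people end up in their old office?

109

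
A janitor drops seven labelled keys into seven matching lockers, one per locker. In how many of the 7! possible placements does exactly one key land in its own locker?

1855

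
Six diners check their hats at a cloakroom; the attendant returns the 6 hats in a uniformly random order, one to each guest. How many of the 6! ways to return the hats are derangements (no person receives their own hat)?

The number of derangements of 6 is !6 = Σ_{k=0}^{6} (-1)^k·6!/k!
= 6! - 6!/1! + 6!/2! - 6!/3! + 6!/4! - 6!/5! + 6!/6!
= 720 - 720 + 360 - 120 + 30 - 6 + 1
= 265

265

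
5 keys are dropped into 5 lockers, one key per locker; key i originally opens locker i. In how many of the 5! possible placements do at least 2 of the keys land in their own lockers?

31

# with exactly i fixed is C(5,i)·!(5-i); sum over i=2..5:
  i=2: C(5,2)·!3 = 10·2 = 20
  i=3: C(5,3)·!2 = 10·1 = 10
  i=4: C(5,4)·!1 = 5·0 = 0
  i=5: C(5,5)·!0 = 1·1 = 1
Total = 31.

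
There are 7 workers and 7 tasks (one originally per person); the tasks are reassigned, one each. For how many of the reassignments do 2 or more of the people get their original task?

# with exactly i fixed is C(7,i)·!(7-i); sum over i=2..7:
  i=2: C(7,2)·!5 = 21·44 = 924
  i=3: C(7,3)·!4 = 35·9 = 315
  i=4: C(7,4)·!3 = 35·2 = 70
  i=5: C(7,5)·!2 = 21·1 = 21
  i=6: C(7,6)·!1 = 7·0 = 0
  i=7: C(7,7)·!0 = 1·1 = 1
Total = 1331.

1331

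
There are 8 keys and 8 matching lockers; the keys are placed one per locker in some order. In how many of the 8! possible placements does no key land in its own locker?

Recurrence: !8 = 8·!7 + (-1)^8.
!8 = 8·1854 + 1 = 14833

14833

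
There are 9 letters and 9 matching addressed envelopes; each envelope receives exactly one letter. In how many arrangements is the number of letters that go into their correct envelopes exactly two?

66744

Choose which 2 of the 9 are fixed: C(9,2) = 36.
The remaining 7 must be deranged: !7 = 1854.
Total: 36 × 1854 = 66744.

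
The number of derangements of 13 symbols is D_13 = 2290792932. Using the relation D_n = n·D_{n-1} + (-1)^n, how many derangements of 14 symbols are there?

D_14 = 14·2290792932 + 1 = 32071101049.

32071101049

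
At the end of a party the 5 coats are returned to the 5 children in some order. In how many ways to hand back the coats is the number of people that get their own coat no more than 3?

119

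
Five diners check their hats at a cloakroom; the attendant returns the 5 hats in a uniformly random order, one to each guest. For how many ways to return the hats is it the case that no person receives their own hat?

The subfactorial !5 = [5!/e] (nearest integer).
5! = 120, and 120/e ≈ 44.15, so !5 = 44.

44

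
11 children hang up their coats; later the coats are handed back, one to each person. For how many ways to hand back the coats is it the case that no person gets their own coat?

14684570

The number of derangements of 11 is !11 = Σ_{k=0}^{11} (-1)^k·11!/k!
= 11! - 11!/1! + 11!/2! - 11!/3! + 11!/4! - 11!/5! + 11!/6! - 11!/7! + 11!/8! - 11!/9! + 11!/10! - 11!/11!
= 39916800 - 39916800 + 19958400 - 6652800 + 1663200 - 332640 + 55440 - 7920 + 990 - 110 + 11 - 1
= 14684570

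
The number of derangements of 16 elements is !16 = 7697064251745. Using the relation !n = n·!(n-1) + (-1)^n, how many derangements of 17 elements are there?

130850092279664

!17 = 17·7697064251745 - 1 = 130850092279664.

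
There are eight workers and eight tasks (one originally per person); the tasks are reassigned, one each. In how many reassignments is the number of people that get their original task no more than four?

40179

Sum C(8,i)·!(8-i) for i = 0..4:
  i=0: C(8,0)·!8 = 1·14833 = 14833
  i=1: C(8,1)·!7 = 8·1854 = 14832
  i=2: C(8,2)·!6 = 28·265 = 7420
  i=3: C(8,3)·!5 = 56·44 = 2464
  i=4: C(8,4)·!4 = 70·9 = 630
Total = 40179.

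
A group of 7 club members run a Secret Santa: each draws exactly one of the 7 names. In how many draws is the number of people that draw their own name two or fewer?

4633

# with exactly i fixed is C(7,i)·!(7-i); sum over i=0..2:
  i=0: C(7,0)·!7 = 1·1854 = 1854
  i=1: C(7,1)·!6 = 7·265 = 1855
  i=2: C(7,2)·!5 = 21·44 = 924
Total = 4633.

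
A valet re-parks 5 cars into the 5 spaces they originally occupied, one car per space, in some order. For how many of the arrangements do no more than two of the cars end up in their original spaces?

109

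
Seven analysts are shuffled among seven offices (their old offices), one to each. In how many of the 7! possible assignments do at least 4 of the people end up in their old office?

# with exactly i fixed is C(7,i)·!(7-i); sum over i=4..7:
  i=4: C(7,4)·!3 = 35·2 = 70
  i=5: C(7,5)·!2 = 21·1 = 21
  i=6: C(7,6)·!1 = 7·0 = 0
  i=7: C(7,7)·!0 = 1·1 = 1
Total = 92.

92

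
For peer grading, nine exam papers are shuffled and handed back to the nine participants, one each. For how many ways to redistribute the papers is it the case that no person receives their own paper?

133496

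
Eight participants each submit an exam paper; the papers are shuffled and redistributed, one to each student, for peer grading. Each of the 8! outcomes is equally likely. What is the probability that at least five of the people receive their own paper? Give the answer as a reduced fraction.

47/13440

Favorable outcomes: Σ_{i≥5} C(8,i)·!(8-i) = 56·2 + 28·1 + 8·0 + 1·1 = 141.
Total outcomes: 8! = 40320.
Probability = 141/40320 = 47/13440.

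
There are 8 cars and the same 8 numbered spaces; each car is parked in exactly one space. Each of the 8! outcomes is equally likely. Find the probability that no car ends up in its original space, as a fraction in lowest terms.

2119/5760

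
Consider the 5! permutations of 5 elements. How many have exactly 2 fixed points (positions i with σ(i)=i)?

20

Choose which 2 of the 5 are fixed: C(5,2) = 10.
The remaining 3 must be deranged: !3 = 2.
Total: 10 × 2 = 20.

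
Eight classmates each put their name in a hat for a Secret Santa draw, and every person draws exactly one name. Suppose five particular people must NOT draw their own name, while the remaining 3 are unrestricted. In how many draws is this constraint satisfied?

21234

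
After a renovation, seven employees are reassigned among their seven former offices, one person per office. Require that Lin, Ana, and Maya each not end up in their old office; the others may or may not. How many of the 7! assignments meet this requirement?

3216

Let A_j be the event that the j-th constrained one is fixed. By inclusion-exclusion over the 3 events:
Σ_{j=0}^{3} (-1)^j C(3,j)(7-j)!
= C(3,0)·7! - C(3,1)·6! + C(3,2)·5! - C(3,3)·4!
= 5040 - 2160 + 360 - 24
= 3216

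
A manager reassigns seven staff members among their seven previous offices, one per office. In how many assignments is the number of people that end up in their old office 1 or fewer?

3709

Sum C(7,i)·!(7-i) for i = 0..1:
  i=0: C(7,0)·!7 = 1·1854 = 1854
  i=1: C(7,1)·!6 = 7·265 = 1855
Total = 3709.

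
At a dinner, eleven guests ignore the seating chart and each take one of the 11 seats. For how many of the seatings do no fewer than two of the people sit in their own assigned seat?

Sum C(11,i)·!(11-i) for i = 2..11:
  i=2: C(11,2)·!9 = 55·133496 = 7342280
  i=3: C(11,3)·!8 = 165·14833 = 2447445
  i=4: C(11,4)·!7 = 330·1854 = 611820
  i=5: C(11,5)·!6 = 462·265 = 122430
  i=6: C(11,6)·!5 = 462·44 = 20328
  i=7: C(11,7)·!4 = 330·9 = 2970
  i=8: C(11,8)·!3 = 165·2 = 330
  i=9: C(11,9)·!2 = 55·1 = 55
  i=10: C(11,10)·!1 = 11·0 = 0
  i=11: C(11,11)·!0 = 1·1 = 1
Total = 10547659.

10547659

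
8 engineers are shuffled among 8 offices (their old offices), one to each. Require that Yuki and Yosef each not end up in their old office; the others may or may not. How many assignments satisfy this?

30960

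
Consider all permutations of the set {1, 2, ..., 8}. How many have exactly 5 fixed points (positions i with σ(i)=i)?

Pick the 5 fixed positions: C(8,5) = 56 ways.
The other 3 form a derangement: !3 = 2.
Total: 56 × 2 = 112.

112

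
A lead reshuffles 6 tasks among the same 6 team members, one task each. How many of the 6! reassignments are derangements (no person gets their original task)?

!6 = 6! · Σ_{k=0}^{6} (-1)^k/k!
= 6! - 6!/1! + 6!/2! - 6!/3! + 6!/4! - 6!/5! + 6!/6!
= 720 - 720 + 360 - 120 + 30 - 6 + 1
= 265

265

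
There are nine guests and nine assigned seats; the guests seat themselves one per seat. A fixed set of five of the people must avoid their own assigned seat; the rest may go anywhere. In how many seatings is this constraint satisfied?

205056

Let A_j be the event that the j-th constrained one is fixed. By inclusion-exclusion over the 5 events:
Σ_{j=0}^{5} (-1)^j C(5,j)(9-j)!
= C(5,0)·9! - C(5,1)·8! + C(5,2)·7! - C(5,3)·6! + C(5,4)·5! - C(5,5)·4!
= 362880 - 201600 + 50400 - 7200 + 600 - 24
= 205056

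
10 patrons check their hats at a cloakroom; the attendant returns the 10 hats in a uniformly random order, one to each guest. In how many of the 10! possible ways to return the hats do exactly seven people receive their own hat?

240

Pick the 7 fixed positions: C(10,7) = 120 ways.
The other 3 form a derangement: !3 = 2.
Total: 120 × 2 = 240.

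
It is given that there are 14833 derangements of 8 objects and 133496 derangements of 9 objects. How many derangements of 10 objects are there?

D_10 = (10-1)·(D_9 + D_8) = 9·(133496 + 14833) = 9·148329 = 1334961.

1334961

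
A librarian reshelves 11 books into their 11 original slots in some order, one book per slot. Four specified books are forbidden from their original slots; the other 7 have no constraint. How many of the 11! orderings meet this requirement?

Inclusion-exclusion on the 4 forbidden self-matches:
Σ_{j=0}^{4} (-1)^j C(4,j)(11-j)!
= C(4,0)·11! - C(4,1)·10! + C(4,2)·9! - C(4,3)·8! + C(4,4)·7!
= 39916800 - 14515200 + 2177280 - 161280 + 5040
= 27422640

27422640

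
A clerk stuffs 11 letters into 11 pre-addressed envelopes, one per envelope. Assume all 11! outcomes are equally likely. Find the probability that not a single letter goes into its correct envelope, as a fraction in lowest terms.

Favorable outcomes: !11 = 14684570.
Total outcomes: 11! = 39916800.
Probability = 14684570/39916800 = 1468457/3991680.

1468457/3991680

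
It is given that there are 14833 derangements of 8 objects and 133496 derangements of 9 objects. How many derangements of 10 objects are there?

1334961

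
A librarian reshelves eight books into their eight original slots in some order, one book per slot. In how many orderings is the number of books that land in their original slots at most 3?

# with exactly i fixed is C(8,i)·!(8-i); sum over i=0..3:
  i=0: C(8,0)·!8 = 1·14833 = 14833
  i=1: C(8,1)·!7 = 8·1854 = 14832
  i=2: C(8,2)·!6 = 28·265 = 7420
  i=3: C(8,3)·!5 = 56·44 = 2464
Total = 39549.

39549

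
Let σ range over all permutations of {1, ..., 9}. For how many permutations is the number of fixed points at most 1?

# with exactly i fixed is C(9,i)·!(9-i); sum over i=0..1:
  i=0: C(9,0)·!9 = 1·133496 = 133496
  i=1: C(9,1)·!8 = 9·14833 = 133497
Total = 266993.

266993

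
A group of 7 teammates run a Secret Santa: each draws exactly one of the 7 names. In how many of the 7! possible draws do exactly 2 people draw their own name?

Pick the 2 fixed positions: C(7,2) = 21 ways.
The other 5 form a derangement: !5 = 44.
Total: 21 × 44 = 924.

924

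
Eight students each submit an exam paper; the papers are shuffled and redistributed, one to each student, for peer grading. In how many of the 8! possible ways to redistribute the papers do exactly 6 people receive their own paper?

28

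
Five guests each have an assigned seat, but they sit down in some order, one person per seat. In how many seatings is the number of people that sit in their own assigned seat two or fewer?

109

# with exactly i fixed is C(5,i)·!(5-i); sum over i=0..2:
  i=0: C(5,0)·!5 = 1·44 = 44
  i=1: C(5,1)·!4 = 5·9 = 45
  i=2: C(5,2)·!3 = 10·2 = 20
Total = 109.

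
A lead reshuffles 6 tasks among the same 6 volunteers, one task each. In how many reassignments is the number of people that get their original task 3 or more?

56

Sum C(6,i)·!(6-i) for i = 3..6:
  i=3: C(6,3)·!3 = 20·2 = 40
  i=4: C(6,4)·!2 = 15·1 = 15
  i=5: C(6,5)·!1 = 6·0 = 0
  i=6: C(6,6)·!0 = 1·1 = 1
Total = 56.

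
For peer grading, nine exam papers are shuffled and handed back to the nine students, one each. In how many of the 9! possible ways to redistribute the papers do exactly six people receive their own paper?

Choose which 6 of the 9 are fixed: C(9,6) = 84.
The remaining 3 must be deranged: !3 = 2.
Total: 84 × 2 = 168.

168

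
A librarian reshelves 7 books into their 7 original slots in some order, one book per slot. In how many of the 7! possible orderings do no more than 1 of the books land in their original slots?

3709

Sum C(7,i)·!(7-i) for i = 0..1:
  i=0: C(7,0)·!7 = 1·1854 = 1854
  i=1: C(7,1)·!6 = 7·265 = 1855
Total = 3709.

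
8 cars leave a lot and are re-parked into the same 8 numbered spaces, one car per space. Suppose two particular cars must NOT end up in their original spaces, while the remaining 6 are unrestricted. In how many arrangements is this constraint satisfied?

Let A_j be the event that the j-th constrained one is fixed. By inclusion-exclusion over the 2 events:
Σ_{j=0}^{2} (-1)^j C(2,j)(8-j)!
= C(2,0)·8! - C(2,1)·7! + C(2,2)·6!
= 40320 - 10080 + 720
= 30960

30960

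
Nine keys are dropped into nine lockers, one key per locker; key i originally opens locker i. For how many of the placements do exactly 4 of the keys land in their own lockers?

Pick the 4 fixed positions: C(9,4) = 126 ways.
The other 5 form a derangement: !5 = 44.
Total: 126 × 44 = 5544.

5544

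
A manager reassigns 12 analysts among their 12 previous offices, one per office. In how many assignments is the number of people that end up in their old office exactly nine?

440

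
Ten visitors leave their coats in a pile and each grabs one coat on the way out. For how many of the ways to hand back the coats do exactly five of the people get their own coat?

11088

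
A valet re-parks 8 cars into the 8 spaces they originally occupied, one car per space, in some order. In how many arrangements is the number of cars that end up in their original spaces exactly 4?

Pick the 4 fixed positions: C(8,4) = 70 ways.
The remaining 4 must be deranged: !4 = 9.
Total: 70 × 9 = 630.

630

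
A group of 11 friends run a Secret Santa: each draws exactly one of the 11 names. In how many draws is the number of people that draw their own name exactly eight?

330

Pick the 8 fixed positions: C(11,8) = 165 ways.
The other 3 form a derangement: !3 = 2.
Total: 165 × 2 = 330.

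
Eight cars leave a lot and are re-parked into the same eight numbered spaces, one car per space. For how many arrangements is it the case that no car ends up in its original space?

14833

Recurrence: !8 = 8·!7 + (-1)^8.
!8 = 8·1854 + 1 = 14833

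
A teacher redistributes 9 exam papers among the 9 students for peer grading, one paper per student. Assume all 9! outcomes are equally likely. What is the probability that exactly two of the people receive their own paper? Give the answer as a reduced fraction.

103/560

Favorable outcomes: C(9,2)·!7 = 36·1854 = 66744.
Total outcomes: 9! = 362880.
Probability = 66744/362880 = 103/560.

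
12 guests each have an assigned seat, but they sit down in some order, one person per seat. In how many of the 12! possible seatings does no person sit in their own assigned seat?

176214841

By inclusion-exclusion, !12 = Σ (-1)^k · 12!/k! for k=0..12
= 12! - 12!/1! + 12!/2! - 12!/3! + 12!/4! - 12!/5! + 12!/6! - 12!/7! + 12!/8! - 12!/9! + 12!/10! - 12!/11! + 12!/12!
= 479001600 - 479001600 + 239500800 - 79833600 + 19958400 - 3991680 + 665280 - 95040 + 11880 - 1320 + 132 - 12 + 1
= 176214841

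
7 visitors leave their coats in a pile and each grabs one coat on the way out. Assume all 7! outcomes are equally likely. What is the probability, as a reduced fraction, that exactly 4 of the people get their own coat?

1/72

Favorable outcomes: C(7,4)·!3 = 35·2 = 70.
Total outcomes: 7! = 5040.
Probability = 70/5040 = 1/72.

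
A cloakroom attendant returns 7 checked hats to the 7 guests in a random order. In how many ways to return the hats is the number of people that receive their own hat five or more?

Sum C(7,i)·!(7-i) for i = 5..7:
  i=5: C(7,5)·!2 = 21·1 = 21
  i=6: C(7,6)·!1 = 7·0 = 0
  i=7: C(7,7)·!0 = 1·1 = 1
Total = 22.

22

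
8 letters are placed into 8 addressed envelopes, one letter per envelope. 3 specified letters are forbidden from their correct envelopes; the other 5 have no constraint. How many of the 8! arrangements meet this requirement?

27240

Inclusion-exclusion on the 3 forbidden self-matches:
Σ_{j=0}^{3} (-1)^j C(3,j)(8-j)!
= C(3,0)·8! - C(3,1)·7! + C(3,2)·6! - C(3,3)·5!
= 40320 - 15120 + 2160 - 120
= 27240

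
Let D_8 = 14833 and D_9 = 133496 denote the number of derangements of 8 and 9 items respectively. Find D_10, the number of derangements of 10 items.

1334961

D_10 = (10-1)·(D_9 + D_8) = 9·(133496 + 14833) = 9·148329 = 1334961.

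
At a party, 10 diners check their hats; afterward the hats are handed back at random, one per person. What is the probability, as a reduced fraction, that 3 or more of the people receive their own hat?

145697/1814400

Favorable outcomes: Σ_{i≥3} C(10,i)·!(10-i) = 120·1854 + 210·265 + 252·44 + 210·9 + 120·2 + 45·1 + 10·0 + 1·1 = 291394.
Total outcomes: 10! = 3628800.
Probability = 291394/3628800 = 145697/1814400.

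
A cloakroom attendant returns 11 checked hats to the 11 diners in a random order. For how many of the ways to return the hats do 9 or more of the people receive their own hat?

56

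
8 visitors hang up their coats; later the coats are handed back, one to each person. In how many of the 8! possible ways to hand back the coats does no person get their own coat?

14833

!8 is the nearest integer to 8!/e.
8! = 40320, and 40320/e ≈ 14832.90, so !8 = 14833.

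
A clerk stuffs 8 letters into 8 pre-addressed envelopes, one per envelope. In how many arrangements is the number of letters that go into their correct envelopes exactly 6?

28

Choose which 6 of the 8 are fixed: C(8,6) = 28.
The other 2 form a derangement: !2 = 1.
Total: 28 × 1 = 28.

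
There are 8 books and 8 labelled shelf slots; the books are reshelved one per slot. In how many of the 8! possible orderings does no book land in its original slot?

14833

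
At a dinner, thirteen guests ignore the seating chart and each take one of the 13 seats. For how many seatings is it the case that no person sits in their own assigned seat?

2290792932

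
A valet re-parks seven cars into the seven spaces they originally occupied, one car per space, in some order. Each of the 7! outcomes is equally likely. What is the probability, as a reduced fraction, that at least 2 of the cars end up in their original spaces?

1331/5040

Favorable outcomes: Σ_{i≥2} C(7,i)·!(7-i) = 21·44 + 35·9 + 35·2 + 21·1 + 7·0 + 1·1 = 1331.
Total outcomes: 7! = 5040.
Probability = 1331/5040 = 1331/5040.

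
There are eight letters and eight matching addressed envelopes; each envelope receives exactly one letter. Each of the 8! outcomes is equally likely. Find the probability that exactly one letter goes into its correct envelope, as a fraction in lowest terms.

103/280

Favorable outcomes: C(8,1)·!7 = 8·1854 = 14832.
Total outcomes: 8! = 40320.
Probability = 14832/40320 = 103/280.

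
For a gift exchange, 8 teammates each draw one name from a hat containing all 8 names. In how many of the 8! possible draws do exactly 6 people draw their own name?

Pick the 6 fixed positions: C(8,6) = 28 ways.
The other 2 form a derangement: !2 = 1.
Total: 28 × 1 = 28.

28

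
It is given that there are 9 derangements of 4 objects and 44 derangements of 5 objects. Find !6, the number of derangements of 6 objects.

265

!6 = (6-1)·(!5 + !4) = 5·(44 + 9) = 5·53 = 265.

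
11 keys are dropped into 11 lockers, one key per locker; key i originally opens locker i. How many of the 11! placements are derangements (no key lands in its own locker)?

The subfactorial !11 = [11!/e] (nearest integer).
11! = 39916800, and 39916800/e ≈ 14684570.08, so !11 = 14684570.

14684570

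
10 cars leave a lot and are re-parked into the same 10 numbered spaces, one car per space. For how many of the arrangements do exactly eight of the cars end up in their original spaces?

Pick the 8 fixed positions: C(10,8) = 45 ways.
The remaining 2 must be deranged: !2 = 1.
Total: 45 × 1 = 45.

45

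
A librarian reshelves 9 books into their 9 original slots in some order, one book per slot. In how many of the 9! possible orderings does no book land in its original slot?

Use !n = n·!(n-1) + (-1)^n.
!9 = 9·14833 - 1 = 133496

133496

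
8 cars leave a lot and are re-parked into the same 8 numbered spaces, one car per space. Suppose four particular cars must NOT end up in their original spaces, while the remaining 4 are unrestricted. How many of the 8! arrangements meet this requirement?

24024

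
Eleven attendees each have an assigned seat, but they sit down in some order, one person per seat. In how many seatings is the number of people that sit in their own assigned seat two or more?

Sum C(11,i)·!(11-i) for i = 2..11:
  i=2: C(11,2)·!9 = 55·133496 = 7342280
  i=3: C(11,3)·!8 = 165·14833 = 2447445
  i=4: C(11,4)·!7 = 330·1854 = 611820
  i=5: C(11,5)·!6 = 462·265 = 122430
  i=6: C(11,6)·!5 = 462·44 = 20328
  i=7: C(11,7)·!4 = 330·9 = 2970
  i=8: C(11,8)·!3 = 165·2 = 330
  i=9: C(11,9)·!2 = 55·1 = 55
  i=10: C(11,10)·!1 = 11·0 = 0
  i=11: C(11,11)·!0 = 1·1 = 1
Total = 10547659.

10547659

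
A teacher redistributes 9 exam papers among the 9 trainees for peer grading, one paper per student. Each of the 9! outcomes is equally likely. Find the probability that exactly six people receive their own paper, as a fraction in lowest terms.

Favorable outcomes: C(9,6)·!3 = 84·2 = 168.
Total outcomes: 9! = 362880.
Probability = 168/362880 = 1/2160.

1/2160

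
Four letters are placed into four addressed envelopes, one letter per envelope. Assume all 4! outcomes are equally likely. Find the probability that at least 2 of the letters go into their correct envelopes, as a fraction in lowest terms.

7/24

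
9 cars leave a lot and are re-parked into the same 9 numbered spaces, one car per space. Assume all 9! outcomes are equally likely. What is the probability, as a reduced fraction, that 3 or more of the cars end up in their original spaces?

29143/362880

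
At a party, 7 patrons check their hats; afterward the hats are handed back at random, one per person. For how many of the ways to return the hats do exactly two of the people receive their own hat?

924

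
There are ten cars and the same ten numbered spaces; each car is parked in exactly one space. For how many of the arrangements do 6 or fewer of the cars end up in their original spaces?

3628514

Sum C(10,i)·!(10-i) for i = 0..6:
  i=0: C(10,0)·!10 = 1·1334961 = 1334961
  i=1: C(10,1)·!9 = 10·133496 = 1334960
  i=2: C(10,2)·!8 = 45·14833 = 667485
  i=3: C(10,3)·!7 = 120·1854 = 222480
  i=4: C(10,4)·!6 = 210·265 = 55650
  i=5: C(10,5)·!5 = 252·44 = 11088
  i=6: C(10,6)·!4 = 210·9 = 1890
Total = 3628514.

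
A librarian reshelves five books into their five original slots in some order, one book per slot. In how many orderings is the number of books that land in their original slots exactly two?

20

Pick the 2 fixed positions: C(5,2) = 10 ways.
The other 3 form a derangement: !3 = 2.
Total: 10 × 2 = 20.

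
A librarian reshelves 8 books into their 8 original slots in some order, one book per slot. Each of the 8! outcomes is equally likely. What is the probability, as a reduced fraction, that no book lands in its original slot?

Favorable outcomes: !8 = 14833.
Total outcomes: 8! = 40320.
Probability = 14833/40320 = 2119/5760.

2119/5760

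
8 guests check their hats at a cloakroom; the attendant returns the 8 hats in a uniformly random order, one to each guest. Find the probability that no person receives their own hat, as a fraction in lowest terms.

2119/5760

Favorable outcomes: !8 = 14833.
Total outcomes: 8! = 40320.
Probability = 14833/40320 = 2119/5760.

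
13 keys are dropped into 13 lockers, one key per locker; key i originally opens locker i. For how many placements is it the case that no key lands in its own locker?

2290792932

Use !n = (n-1)(!(n-1) + !(n-2)).
!13 = 12·(176214841 + 14684570) = 12·190899411 = 2290792932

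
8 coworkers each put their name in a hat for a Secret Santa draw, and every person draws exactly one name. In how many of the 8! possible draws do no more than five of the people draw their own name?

Sum C(8,i)·!(8-i) for i = 0..5:
  i=0: C(8,0)·!8 = 1·14833 = 14833
  i=1: C(8,1)·!7 = 8·1854 = 14832
  i=2: C(8,2)·!6 = 28·265 = 7420
  i=3: C(8,3)·!5 = 56·44 = 2464
  i=4: C(8,4)·!4 = 70·9 = 630
  i=5: C(8,5)·!3 = 56·2 = 112
Total = 40291.

40291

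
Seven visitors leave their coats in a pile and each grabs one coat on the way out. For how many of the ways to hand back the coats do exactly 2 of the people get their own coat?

924

Choose which 2 of the 7 are fixed: C(7,2) = 21.
The remaining 5 must be deranged: !5 = 44.
Total: 21 × 44 = 924.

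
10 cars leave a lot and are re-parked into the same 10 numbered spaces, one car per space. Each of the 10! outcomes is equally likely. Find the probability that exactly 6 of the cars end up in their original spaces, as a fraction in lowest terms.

Favorable outcomes: C(10,6)·!4 = 210·9 = 1890.
Total outcomes: 10! = 3628800.
Probability = 1890/3628800 = 1/1920.

1/1920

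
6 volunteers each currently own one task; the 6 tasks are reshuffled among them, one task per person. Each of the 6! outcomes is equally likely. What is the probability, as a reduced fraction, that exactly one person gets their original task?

Favorable outcomes: C(6,1)·!5 = 6·44 = 264.
Total outcomes: 6! = 720.
Probability = 264/720 = 11/30.

11/30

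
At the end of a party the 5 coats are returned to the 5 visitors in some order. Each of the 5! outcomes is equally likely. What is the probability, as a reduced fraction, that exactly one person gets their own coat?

3/8

Favorable outcomes: C(5,1)·!4 = 5·9 = 45.
Total outcomes: 5! = 120.
Probability = 45/120 = 3/8.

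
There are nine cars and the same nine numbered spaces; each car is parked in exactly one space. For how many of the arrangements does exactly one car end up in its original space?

Choose which one of the 9 is fixed: C(9,1) = 9.
The remaining 8 must be deranged: !8 = 14833.
Total: 9 × 14833 = 133497.

133497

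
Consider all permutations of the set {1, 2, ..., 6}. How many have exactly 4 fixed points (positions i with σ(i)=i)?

15

Choose which 4 of the 6 are fixed: C(6,4) = 15.
The remaining 2 must be deranged: !2 = 1.
Total: 15 × 1 = 15.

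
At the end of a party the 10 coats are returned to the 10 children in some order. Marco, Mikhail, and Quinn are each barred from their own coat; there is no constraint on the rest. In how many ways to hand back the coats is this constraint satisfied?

Let A_j be the event that the j-th constrained one is fixed. By inclusion-exclusion over the 3 events:
Σ_{j=0}^{3} (-1)^j C(3,j)(10-j)!
= C(3,0)·10! - C(3,1)·9! + C(3,2)·8! - C(3,3)·7!
= 3628800 - 1088640 + 120960 - 5040
= 2656080

2656080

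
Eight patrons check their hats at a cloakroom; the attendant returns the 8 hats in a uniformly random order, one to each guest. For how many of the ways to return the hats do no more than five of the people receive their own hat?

Sum C(8,i)·!(8-i) for i = 0..5:
  i=0: C(8,0)·!8 = 1·14833 = 14833
  i=1: C(8,1)·!7 = 8·1854 = 14832
  i=2: C(8,2)·!6 = 28·265 = 7420
  i=3: C(8,3)·!5 = 56·44 = 2464
  i=4: C(8,4)·!4 = 70·9 = 630
  i=5: C(8,5)·!3 = 56·2 = 112
Total = 40291.

40291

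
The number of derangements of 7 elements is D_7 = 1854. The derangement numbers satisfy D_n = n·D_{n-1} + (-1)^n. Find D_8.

14833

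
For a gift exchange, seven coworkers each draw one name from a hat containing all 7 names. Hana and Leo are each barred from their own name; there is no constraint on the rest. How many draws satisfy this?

3720

Inclusion-exclusion on the 2 forbidden self-matches:
Σ_{j=0}^{2} (-1)^j C(2,j)(7-j)!
= C(2,0)·7! - C(2,1)·6! + C(2,2)·5!
= 5040 - 1440 + 120
= 3720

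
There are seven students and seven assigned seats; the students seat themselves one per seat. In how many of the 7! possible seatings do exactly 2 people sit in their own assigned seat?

924

Choose which 2 of the 7 are fixed: C(7,2) = 21.
The other 5 form a derangement: !5 = 44.
Total: 21 × 44 = 924.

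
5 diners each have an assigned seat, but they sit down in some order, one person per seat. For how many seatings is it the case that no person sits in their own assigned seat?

44

Use !n = (n-1)(!(n-1) + !(n-2)).
!5 = 4·(9 + 2) = 4·11 = 44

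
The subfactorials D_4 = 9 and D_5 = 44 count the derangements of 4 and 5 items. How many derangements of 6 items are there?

D_6 = (6-1)·(D_5 + D_4) = 5·(44 + 9) = 5·53 = 265.

265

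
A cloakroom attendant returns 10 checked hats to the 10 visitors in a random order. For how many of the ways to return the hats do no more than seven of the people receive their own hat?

# with exactly i fixed is C(10,i)·!(10-i); sum over i=0..7:
  i=0: C(10,0)·!10 = 1·1334961 = 1334961
  i=1: C(10,1)·!9 = 10·133496 = 1334960
  i=2: C(10,2)·!8 = 45·14833 = 667485
  i=3: C(10,3)·!7 = 120·1854 = 222480
  i=4: C(10,4)·!6 = 210·265 = 55650
  i=5: C(10,5)·!5 = 252·44 = 11088
  i=6: C(10,6)·!4 = 210·9 = 1890
  i=7: C(10,7)·!3 = 120·2 = 240
Total = 3628754.

3628754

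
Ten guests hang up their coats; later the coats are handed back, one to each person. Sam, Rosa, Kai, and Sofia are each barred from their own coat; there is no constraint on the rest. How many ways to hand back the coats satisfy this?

2399760

Inclusion-exclusion on the 4 forbidden self-matches:
Σ_{j=0}^{4} (-1)^j C(4,j)(10-j)!
= C(4,0)·10! - C(4,1)·9! + C(4,2)·8! - C(4,3)·7! + C(4,4)·6!
= 3628800 - 1451520 + 241920 - 20160 + 720
= 2399760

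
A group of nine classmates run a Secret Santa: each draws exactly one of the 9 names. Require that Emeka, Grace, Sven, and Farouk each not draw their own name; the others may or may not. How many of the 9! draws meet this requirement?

Let A_j be the event that the j-th constrained one is fixed. By inclusion-exclusion over the 4 events:
Σ_{j=0}^{4} (-1)^j C(4,j)(9-j)!
= C(4,0)·9! - C(4,1)·8! + C(4,2)·7! - C(4,3)·6! + C(4,4)·5!
= 362880 - 161280 + 30240 - 2880 + 120
= 229080

229080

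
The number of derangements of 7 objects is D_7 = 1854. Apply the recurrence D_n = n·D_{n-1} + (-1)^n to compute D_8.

14833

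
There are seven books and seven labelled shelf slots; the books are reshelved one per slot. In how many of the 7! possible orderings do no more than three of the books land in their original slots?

# with exactly i fixed is C(7,i)·!(7-i); sum over i=0..3:
  i=0: C(7,0)·!7 = 1·1854 = 1854
  i=1: C(7,1)·!6 = 7·265 = 1855
  i=2: C(7,2)·!5 = 21·44 = 924
  i=3: C(7,3)·!4 = 35·9 = 315
Total = 4948.

4948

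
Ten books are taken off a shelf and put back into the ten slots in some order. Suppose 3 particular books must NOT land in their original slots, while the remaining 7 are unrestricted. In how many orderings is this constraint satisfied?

Inclusion-exclusion on the 3 forbidden self-matches:
Σ_{j=0}^{3} (-1)^j C(3,j)(10-j)!
= C(3,0)·10! - C(3,1)·9! + C(3,2)·8! - C(3,3)·7!
= 3628800 - 1088640 + 120960 - 5040
= 2656080

2656080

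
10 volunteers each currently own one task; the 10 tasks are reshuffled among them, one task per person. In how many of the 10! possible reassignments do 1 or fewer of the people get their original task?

2669921

Sum C(10,i)·!(10-i) for i = 0..1:
  i=0: C(10,0)·!10 = 1·1334961 = 1334961
  i=1: C(10,1)·!9 = 10·133496 = 1334960
Total = 2669921.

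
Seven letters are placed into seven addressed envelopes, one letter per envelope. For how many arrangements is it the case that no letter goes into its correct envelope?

By inclusion-exclusion, !7 = Σ (-1)^k · 7!/k! for k=0..7
= 7! - 7!/1! + 7!/2! - 7!/3! + 7!/4! - 7!/5! + 7!/6! - 7!/7!
= 5040 - 5040 + 2520 - 840 + 210 - 42 + 7 - 1
= 1854

1854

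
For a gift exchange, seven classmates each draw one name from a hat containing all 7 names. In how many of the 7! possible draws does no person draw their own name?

1854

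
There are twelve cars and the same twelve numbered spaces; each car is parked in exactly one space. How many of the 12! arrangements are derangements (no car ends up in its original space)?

176214841

The number of derangements of 12 is !12 = Σ_{k=0}^{12} (-1)^k·12!/k!
= 12! - 12!/1! + 12!/2! - 12!/3! + 12!/4! - 12!/5! + 12!/6! - 12!/7! + 12!/8! - 12!/9! + 12!/10! - 12!/11! + 12!/12!
= 479001600 - 479001600 + 239500800 - 79833600 + 19958400 - 3991680 + 665280 - 95040 + 11880 - 1320 + 132 - 12 + 1
= 176214841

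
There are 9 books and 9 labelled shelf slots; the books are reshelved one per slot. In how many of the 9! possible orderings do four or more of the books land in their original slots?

6883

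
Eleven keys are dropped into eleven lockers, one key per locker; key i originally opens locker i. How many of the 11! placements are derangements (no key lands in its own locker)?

Recurrence: !11 = 10·(!10 + !9).
!11 = 10·(1334961 + 133496) = 10·1468457 = 14684570

14684570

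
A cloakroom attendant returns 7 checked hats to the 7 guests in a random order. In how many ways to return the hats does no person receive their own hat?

By inclusion-exclusion, !7 = Σ (-1)^k · 7!/k! for k=0..7
= 7! - 7!/1! + 7!/2! - 7!/3! + 7!/4! - 7!/5! + 7!/6! - 7!/7!
= 5040 - 5040 + 2520 - 840 + 210 - 42 + 7 - 1
= 1854

1854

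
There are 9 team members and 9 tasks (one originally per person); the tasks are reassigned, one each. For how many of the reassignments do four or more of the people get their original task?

6883

# with exactly i fixed is C(9,i)·!(9-i); sum over i=4..9:
  i=4: C(9,4)·!5 = 126·44 = 5544
  i=5: C(9,5)·!4 = 126·9 = 1134
  i=6: C(9,6)·!3 = 84·2 = 168
  i=7: C(9,7)·!2 = 36·1 = 36
  i=8: C(9,8)·!1 = 9·0 = 0
  i=9: C(9,9)·!0 = 1·1 = 1
Total = 6883.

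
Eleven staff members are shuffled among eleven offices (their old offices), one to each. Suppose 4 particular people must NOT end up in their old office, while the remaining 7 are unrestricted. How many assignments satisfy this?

Let A_j be the event that the j-th constrained one is fixed. By inclusion-exclusion over the 4 events:
Σ_{j=0}^{4} (-1)^j C(4,j)(11-j)!
= C(4,0)·11! - C(4,1)·10! + C(4,2)·9! - C(4,3)·8! + C(4,4)·7!
= 39916800 - 14515200 + 2177280 - 161280 + 5040
= 27422640

27422640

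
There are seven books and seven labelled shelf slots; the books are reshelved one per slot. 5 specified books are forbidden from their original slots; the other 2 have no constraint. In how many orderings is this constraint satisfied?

2428

Inclusion-exclusion on the 5 forbidden self-matches:
Σ_{j=0}^{5} (-1)^j C(5,j)(7-j)!
= C(5,0)·7! - C(5,1)·6! + C(5,2)·5! - C(5,3)·4! + C(5,4)·3! - C(5,5)·2!
= 5040 - 3600 + 1200 - 240 + 30 - 2
= 2428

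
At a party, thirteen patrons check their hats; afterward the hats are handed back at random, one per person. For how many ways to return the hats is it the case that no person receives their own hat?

!13 is the nearest integer to 13!/e.
13! = 6227020800, and 6227020800/e ≈ 2290792932.07, so !13 = 2290792932.

2290792932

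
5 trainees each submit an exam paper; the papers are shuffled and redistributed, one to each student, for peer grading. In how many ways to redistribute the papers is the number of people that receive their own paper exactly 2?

Choose which 2 of the 5 are fixed: C(5,2) = 10.
The remaining 3 must be deranged: !3 = 2.
Total: 10 × 2 = 20.

20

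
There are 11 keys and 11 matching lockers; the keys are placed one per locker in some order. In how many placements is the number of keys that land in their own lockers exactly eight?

Choose which 8 of the 11 are fixed: C(11,8) = 165.
The remaining 3 must be deranged: !3 = 2.
Total: 165 × 2 = 330.

330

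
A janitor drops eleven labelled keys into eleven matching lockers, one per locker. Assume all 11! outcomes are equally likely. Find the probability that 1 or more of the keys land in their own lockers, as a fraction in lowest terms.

2523223/3991680

Favorable outcomes: Σ_{i≥1} C(11,i)·!(11-i) = 11·1334961 + 55·133496 + 165·14833 + 330·1854 + 462·265 + 462·44 + 330·9 + 165·2 + 55·1 + 11·0 + 1·1 = 25232230.
Total outcomes: 11! = 39916800.
Probability = 25232230/39916800 = 2523223/3991680.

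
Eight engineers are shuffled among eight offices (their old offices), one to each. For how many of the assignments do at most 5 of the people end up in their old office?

# with exactly i fixed is C(8,i)·!(8-i); sum over i=0..5:
  i=0: C(8,0)·!8 = 1·14833 = 14833
  i=1: C(8,1)·!7 = 8·1854 = 14832
  i=2: C(8,2)·!6 = 28·265 = 7420
  i=3: C(8,3)·!5 = 56·44 = 2464
  i=4: C(8,4)·!4 = 70·9 = 630
  i=5: C(8,5)·!3 = 56·2 = 112
Total = 40291.

40291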